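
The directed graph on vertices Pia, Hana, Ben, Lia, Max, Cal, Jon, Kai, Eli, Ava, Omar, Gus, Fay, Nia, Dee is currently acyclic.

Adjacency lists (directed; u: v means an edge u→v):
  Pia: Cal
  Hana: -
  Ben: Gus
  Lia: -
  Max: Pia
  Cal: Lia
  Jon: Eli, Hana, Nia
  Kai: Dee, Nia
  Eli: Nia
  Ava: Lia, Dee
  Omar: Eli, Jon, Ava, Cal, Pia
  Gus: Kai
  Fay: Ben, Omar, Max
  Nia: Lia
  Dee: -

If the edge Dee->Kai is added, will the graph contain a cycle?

Yes

Adding Dee→Kai creates a cycle iff Kai can already reach Dee.
Path from Kai: Kai → Dee.
So Kai → … → Dee → Kai is a cycle.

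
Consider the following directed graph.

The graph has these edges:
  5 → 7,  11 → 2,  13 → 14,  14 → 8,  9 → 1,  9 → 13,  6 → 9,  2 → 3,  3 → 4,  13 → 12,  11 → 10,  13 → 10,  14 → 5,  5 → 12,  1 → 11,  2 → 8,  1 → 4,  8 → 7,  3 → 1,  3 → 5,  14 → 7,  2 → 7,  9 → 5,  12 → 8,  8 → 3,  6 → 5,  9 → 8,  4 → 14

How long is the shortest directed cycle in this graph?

4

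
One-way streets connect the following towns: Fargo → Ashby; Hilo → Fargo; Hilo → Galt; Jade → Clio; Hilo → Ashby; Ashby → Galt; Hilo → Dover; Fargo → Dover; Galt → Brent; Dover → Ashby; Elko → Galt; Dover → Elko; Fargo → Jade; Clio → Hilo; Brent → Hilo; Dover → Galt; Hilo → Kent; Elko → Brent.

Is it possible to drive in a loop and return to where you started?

Yes

DFS with white/gray/black marking, starting from Dover:
Dover gray
  Galt gray
    Brent gray
      Hilo gray
        Kent gray
        Kent black
        Hilo→Galt: Galt is gray → back edge
Back edge found, so a cycle exists: Galt → Brent → Hilo → Galt.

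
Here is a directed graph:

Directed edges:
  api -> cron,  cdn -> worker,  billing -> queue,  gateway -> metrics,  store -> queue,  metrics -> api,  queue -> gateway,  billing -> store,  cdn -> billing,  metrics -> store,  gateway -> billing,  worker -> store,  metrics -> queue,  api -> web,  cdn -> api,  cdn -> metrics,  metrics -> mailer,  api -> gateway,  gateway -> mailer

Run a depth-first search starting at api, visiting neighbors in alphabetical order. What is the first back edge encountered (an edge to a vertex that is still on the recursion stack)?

DFS from api (visiting neighbors in alphabetical order); mark gray on enter, black on exit:
api gray
  cron gray
  cron black
  gateway gray
    billing gray
      queue gray
        queue→gateway: gateway is gray → back edge
First back edge: queue → gateway.

queue→gateway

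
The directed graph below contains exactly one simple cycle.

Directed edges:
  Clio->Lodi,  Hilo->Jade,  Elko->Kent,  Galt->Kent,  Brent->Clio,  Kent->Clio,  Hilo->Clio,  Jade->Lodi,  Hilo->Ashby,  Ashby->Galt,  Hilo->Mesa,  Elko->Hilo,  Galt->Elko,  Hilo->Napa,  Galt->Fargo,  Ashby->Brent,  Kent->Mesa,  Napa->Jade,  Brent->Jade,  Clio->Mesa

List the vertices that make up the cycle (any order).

Elko, Galt, Hilo, Ashby

DFS with gray/black marking from Hilo:
Hilo gray
  Jade gray
    Lodi gray
    Lodi black
  Jade black
  Napa gray
    Napa→Jade: Jade black — skip
  Napa black
  Clio gray
    Clio→Lodi: Lodi black — skip
    Mesa gray
    Mesa black
  Clio black
  Hilo→Mesa: Mesa black — skip
  Ashby gray
    Galt gray
      Kent gray
        Kent→Mesa: Mesa black — skip
        Kent→Clio: Clio black — skip
      Kent black
      Elko gray
        Elko→Hilo: Hilo is gray → back edge
Back edge closes the cycle Hilo → Ashby → Galt → Elko → Hilo; its vertices are {Elko, Galt, Hilo, Ashby}.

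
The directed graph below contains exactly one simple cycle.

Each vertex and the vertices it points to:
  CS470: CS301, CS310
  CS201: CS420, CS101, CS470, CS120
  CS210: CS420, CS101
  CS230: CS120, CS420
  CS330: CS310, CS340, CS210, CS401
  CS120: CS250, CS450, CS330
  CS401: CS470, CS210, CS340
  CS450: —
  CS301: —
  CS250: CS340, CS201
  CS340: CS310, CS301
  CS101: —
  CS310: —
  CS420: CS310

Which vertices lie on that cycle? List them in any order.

CS120, CS201, CS250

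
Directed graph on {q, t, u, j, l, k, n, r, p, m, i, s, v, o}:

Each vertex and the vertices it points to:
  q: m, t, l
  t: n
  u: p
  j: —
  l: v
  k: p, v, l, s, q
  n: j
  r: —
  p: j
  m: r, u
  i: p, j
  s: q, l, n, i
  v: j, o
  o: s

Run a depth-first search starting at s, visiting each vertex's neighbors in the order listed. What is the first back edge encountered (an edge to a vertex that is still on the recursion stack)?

DFS from s (visiting each vertex's neighbors in the order listed); mark gray on enter, black on exit:
s gray
  q gray
    m gray
      r gray
      r black
      u gray
        p gray
          j gray
          j black
        p black
      u black
    m black
    t gray
      n gray
        n→j: j black — skip
      n black
    t black
    l gray
      v gray
        v→j: j black — skip
        o gray
          o→s: s is gray → back edge
First back edge: o → s.

o→s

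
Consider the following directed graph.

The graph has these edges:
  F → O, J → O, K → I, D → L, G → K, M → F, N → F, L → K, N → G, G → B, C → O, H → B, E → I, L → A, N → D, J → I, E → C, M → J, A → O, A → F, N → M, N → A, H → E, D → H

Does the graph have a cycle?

No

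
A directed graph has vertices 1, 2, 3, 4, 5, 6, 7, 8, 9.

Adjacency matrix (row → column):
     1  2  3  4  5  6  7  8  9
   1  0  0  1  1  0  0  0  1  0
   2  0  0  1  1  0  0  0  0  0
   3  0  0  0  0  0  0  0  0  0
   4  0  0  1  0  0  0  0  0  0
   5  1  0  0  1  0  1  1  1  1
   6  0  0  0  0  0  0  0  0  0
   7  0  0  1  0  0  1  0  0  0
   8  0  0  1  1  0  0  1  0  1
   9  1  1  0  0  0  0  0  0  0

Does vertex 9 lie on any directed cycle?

Yes

9 is on a cycle iff 9 can reach itself via ≥1 edge.
9 → 1 → 8 → 9 — yes.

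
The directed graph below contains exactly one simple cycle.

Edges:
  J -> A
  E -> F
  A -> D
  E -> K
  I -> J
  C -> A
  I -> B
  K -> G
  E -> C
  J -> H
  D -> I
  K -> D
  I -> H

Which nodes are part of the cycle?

A, D, I, J

DFS with gray/black marking from D:
D gray
  I gray
    J gray
      A gray
        A→D: D is gray → back edge
Back edge closes the cycle D → I → J → A → D; its vertices are {A, D, I, J}.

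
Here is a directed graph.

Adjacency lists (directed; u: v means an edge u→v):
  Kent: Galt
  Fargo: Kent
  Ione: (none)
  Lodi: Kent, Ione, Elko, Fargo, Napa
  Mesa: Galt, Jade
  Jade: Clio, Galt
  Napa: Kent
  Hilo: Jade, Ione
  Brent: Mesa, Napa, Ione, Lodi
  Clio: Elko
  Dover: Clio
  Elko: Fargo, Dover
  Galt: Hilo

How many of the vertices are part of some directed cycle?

8

A vertex is on a directed cycle iff it belongs to a strongly connected component of size ≥ 2 (or has a self-loop).
The vertices on cycles are {Clio, Elko, Galt, Hilo, Jade, Kent, Dover, Fargo} — 8 in total.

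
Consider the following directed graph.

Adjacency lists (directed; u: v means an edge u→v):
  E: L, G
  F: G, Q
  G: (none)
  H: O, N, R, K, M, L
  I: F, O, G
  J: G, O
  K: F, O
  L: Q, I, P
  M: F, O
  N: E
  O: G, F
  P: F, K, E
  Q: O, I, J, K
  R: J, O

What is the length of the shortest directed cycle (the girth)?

For each vertex v, BFS finds the shortest path from v back to v.
The shortest such closed walk is L → P → E → L, length 3.

3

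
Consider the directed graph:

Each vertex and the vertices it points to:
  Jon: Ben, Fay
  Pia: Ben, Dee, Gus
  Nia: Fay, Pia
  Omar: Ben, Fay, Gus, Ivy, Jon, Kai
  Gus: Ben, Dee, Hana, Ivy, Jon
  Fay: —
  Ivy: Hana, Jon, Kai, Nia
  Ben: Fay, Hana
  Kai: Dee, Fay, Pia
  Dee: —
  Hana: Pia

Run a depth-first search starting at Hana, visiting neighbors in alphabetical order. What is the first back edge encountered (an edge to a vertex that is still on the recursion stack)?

DFS from Hana (visiting neighbors in alphabetical order); mark gray on enter, black on exit:
Hana gray
  Pia gray
    Ben gray
      Fay gray
      Fay black
      Ben→Hana: Hana is gray → back edge
First back edge: Ben → Hana.

Ben->Hana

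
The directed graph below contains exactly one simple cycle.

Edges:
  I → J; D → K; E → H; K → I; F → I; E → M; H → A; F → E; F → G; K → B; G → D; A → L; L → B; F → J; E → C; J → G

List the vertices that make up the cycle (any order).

D, G, I, J, K

DFS with gray/black marking from I:
I gray
  J gray
    G gray
      D gray
        K gray
          K→I: I is gray → back edge
Back edge closes the cycle I → J → G → D → K → I; its vertices are {D, G, I, J, K}.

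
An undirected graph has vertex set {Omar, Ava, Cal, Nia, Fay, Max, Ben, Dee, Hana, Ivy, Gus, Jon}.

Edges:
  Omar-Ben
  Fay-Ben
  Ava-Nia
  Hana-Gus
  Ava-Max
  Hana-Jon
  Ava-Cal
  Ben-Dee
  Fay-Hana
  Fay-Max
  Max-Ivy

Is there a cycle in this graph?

No

DFS, tracking each vertex's parent; an edge to a visited non-parent vertex closes a cycle.
Start from Gus:
visit Gus (parent –)
  visit Hana (parent Gus)
    visit Fay (parent Hana)
      visit Ben (parent Fay)
        visit Omar (parent Ben)
          Omar–Ben: parent, skip
        visit Dee (parent Ben)
          Dee–Ben: parent, skip
        Ben–Fay: parent, skip
      Fay–Hana: parent, skip
      visit Max (parent Fay)
        Max–Fay: parent, skip
        visit Ivy (parent Max)
          Ivy–Max: parent, skip
        visit Ava (parent Max)
          Ava–Max: parent, skip
          visit Nia (parent Ava)
            Nia–Ava: parent, skip
          visit Cal (parent Ava)
            Cal–Ava: parent, skip
    visit Jon (parent Hana)
      Jon–Hana: parent, skip
    Hana–Gus: parent, skip
No non-parent visited neighbor found — the graph is a forest.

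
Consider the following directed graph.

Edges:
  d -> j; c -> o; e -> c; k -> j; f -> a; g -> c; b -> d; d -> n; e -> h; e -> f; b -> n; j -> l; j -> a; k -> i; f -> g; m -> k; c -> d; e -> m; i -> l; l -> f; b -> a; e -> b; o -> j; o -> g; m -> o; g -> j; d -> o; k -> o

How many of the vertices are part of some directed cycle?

A vertex is on a directed cycle iff it belongs to a strongly connected component of size ≥ 2 (or has a self-loop).
The vertices on cycles are {c, d, f, g, j, l, o} — 7 in total.

7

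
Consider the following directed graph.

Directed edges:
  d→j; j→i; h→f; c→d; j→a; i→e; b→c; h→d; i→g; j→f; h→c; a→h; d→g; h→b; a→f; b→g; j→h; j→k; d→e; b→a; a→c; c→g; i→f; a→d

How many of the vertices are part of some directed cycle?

6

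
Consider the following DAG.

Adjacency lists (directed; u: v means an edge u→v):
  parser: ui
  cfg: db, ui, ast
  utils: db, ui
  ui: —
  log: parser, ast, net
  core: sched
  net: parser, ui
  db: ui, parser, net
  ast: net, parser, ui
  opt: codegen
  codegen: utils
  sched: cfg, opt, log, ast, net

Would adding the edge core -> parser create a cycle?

No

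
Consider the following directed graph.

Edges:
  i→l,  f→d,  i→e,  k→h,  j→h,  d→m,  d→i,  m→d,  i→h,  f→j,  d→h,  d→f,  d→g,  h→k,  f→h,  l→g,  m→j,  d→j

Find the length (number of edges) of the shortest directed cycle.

2

For each vertex v, BFS finds the shortest path from v back to v.
The shortest such closed walk is d → f → d, length 2.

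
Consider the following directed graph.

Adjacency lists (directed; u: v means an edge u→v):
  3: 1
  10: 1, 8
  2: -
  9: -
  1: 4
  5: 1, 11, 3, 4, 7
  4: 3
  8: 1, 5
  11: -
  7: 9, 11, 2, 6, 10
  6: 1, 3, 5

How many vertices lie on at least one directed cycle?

A vertex is on a directed cycle iff it belongs to a strongly connected component of size ≥ 2 (or has a self-loop).
The vertices on cycles are {1, 3, 4, 5, 6, 7, 8, 10} — 8 in total.

8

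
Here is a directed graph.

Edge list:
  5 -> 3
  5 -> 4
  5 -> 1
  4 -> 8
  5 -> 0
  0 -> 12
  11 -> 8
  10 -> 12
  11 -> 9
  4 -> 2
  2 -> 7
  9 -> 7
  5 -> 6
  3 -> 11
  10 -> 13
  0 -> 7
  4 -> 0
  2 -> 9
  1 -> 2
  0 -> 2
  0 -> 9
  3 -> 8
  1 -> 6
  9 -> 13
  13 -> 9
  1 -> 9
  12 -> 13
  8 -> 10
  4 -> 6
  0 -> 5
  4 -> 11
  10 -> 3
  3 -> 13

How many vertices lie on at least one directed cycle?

9

A vertex is on a directed cycle iff it belongs to a strongly connected component of size ≥ 2 (or has a self-loop).
The vertices on cycles are {0, 3, 4, 5, 8, 9, 10, 11, 13} — 9 in total.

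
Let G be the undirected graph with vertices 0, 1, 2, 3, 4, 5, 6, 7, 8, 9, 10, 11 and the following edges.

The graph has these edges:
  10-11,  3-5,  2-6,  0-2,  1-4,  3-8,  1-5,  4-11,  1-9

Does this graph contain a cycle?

DFS, tracking each vertex's parent; an edge to a visited non-parent vertex closes a cycle.
Start from 4:
visit 4 (parent –)
  visit 11 (parent 4)
    11–4: parent, skip
    visit 10 (parent 11)
      10–11: parent, skip
  visit 1 (parent 4)
    1–4: parent, skip
    visit 5 (parent 1)
      visit 3 (parent 5)
        3–5: parent, skip
        visit 8 (parent 3)
          8–3: parent, skip
      5–1: parent, skip
    visit 9 (parent 1)
      9–1: parent, skip
visit 0 (parent –)
  visit 2 (parent 0)
    visit 6 (parent 2)
      6–2: parent, skip
    2–0: parent, skip
visit 7 (parent –)
No non-parent visited neighbor found — the graph is a forest.

No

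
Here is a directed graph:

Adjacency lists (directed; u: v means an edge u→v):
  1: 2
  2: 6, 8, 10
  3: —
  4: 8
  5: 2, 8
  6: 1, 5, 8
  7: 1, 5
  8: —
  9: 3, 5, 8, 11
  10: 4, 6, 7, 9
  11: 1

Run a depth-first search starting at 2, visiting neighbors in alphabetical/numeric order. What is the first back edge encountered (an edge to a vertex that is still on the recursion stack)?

1→2

DFS from 2 (visiting neighbors in alphabetical/numeric order); mark gray on enter, black on exit:
2 gray
  6 gray
    1 gray
      1→2: 2 is gray → back edge
First back edge: 1 → 2.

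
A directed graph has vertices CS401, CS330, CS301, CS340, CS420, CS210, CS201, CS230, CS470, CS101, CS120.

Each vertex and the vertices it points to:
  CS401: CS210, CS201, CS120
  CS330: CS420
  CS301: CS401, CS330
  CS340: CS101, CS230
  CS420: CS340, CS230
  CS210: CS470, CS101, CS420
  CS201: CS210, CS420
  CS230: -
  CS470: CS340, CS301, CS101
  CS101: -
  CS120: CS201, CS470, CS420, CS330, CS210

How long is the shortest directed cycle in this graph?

4

For each vertex v, BFS finds the shortest path from v back to v.
The shortest such closed walk is CS301 → CS401 → CS210 → CS470 → CS301, length 4.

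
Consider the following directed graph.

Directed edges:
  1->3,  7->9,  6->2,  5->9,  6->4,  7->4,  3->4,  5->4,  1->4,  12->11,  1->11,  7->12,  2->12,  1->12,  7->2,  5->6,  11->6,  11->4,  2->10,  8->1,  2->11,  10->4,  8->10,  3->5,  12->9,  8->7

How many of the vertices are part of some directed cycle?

A vertex is on a directed cycle iff it belongs to a strongly connected component of size ≥ 2 (or has a self-loop).
The vertices on cycles are {2, 6, 11, 12} — 4 in total.

4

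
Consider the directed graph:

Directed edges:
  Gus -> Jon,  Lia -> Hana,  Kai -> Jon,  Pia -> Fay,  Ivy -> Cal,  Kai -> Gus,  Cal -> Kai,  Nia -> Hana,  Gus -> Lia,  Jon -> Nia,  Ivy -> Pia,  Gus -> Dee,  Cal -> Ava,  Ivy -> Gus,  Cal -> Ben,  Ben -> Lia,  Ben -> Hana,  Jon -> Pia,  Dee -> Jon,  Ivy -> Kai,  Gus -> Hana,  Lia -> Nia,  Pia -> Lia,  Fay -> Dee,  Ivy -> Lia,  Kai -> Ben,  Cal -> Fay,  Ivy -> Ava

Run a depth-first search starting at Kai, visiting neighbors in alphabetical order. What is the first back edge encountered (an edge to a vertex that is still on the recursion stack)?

Fay->Dee

DFS from Kai (visiting neighbors in alphabetical order); mark gray on enter, black on exit:
Kai gray
  Ben gray
    Hana gray
    Hana black
    Lia gray
      Lia→Hana: Hana black — skip
      Nia gray
        Nia→Hana: Hana black — skip
      Nia black
    Lia black
  Ben black
  Gus gray
    Dee gray
      Jon gray
        Jon→Nia: Nia black — skip
        Pia gray
          Fay gray
            Fay→Dee: Dee is gray → back edge
First back edge: Fay → Dee.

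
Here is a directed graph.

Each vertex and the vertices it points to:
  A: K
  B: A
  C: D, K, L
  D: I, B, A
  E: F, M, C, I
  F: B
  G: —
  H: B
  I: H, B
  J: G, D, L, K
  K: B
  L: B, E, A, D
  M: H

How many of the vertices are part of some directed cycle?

6

A vertex is on a directed cycle iff it belongs to a strongly connected component of size ≥ 2 (or has a self-loop).
The vertices on cycles are {A, B, C, E, K, L} — 6 in total.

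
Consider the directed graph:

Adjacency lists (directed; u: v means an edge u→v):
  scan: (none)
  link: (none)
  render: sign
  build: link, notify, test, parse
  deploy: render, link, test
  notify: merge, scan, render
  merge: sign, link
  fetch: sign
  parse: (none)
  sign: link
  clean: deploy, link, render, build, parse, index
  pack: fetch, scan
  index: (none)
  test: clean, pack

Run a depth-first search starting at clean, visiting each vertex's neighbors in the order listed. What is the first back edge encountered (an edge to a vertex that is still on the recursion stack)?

test→clean

DFS from clean (visiting each vertex's neighbors in the order listed); mark gray on enter, black on exit:
clean gray
  deploy gray
    render gray
      sign gray
        link gray
        link black
      sign black
    render black
    deploy→link: link black — skip
    test gray
      test→clean: clean is gray → back edge
First back edge: test → clean.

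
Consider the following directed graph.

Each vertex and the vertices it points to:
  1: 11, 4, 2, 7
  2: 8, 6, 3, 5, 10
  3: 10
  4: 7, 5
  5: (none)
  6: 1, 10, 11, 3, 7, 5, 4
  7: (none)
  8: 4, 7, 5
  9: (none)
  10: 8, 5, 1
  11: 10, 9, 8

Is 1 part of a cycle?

1 is on a cycle iff 1 can reach itself via ≥1 edge.
1 → 11 → 10 → 1 — yes.

Yes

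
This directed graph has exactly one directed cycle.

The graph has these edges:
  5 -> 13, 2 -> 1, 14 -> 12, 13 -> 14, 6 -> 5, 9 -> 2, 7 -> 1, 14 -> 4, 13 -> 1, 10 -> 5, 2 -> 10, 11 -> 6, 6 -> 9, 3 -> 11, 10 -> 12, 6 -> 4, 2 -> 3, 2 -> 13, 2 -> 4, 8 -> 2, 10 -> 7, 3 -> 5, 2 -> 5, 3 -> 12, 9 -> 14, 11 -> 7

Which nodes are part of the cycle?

DFS with gray/black marking from 2:
2 gray
  4 gray
  4 black
  3 gray
    5 gray
      13 gray
        1 gray
        1 black
        14 gray
          14→4: 4 black — skip
          12 gray
          12 black
        14 black
      13 black
    5 black
    11 gray
      6 gray
        6→5: 5 black — skip
        6→4: 4 black — skip
        9 gray
          9→2: 2 is gray → back edge
Back edge closes the cycle 2 → 3 → 11 → 6 → 9 → 2; its vertices are {2, 3, 6, 9, 11}.

2, 3, 6, 9, 11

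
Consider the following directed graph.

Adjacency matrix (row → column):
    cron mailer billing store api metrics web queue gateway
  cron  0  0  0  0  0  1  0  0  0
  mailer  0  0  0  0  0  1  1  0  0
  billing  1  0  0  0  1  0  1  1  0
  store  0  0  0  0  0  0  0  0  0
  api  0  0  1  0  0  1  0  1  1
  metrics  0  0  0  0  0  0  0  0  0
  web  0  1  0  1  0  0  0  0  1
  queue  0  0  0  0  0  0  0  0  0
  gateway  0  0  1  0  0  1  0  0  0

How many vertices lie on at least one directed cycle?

5

A vertex is on a directed cycle iff it belongs to a strongly connected component of size ≥ 2 (or has a self-loop).
The vertices on cycles are {api, web, mailer, billing, gateway} — 5 in total.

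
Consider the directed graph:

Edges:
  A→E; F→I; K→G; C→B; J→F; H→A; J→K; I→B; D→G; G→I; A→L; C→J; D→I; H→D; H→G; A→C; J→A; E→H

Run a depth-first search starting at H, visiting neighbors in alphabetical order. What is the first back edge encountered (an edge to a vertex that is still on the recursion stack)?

J→A

DFS from H (visiting neighbors in alphabetical order); mark gray on enter, black on exit:
H gray
  A gray
    C gray
      B gray
      B black
      J gray
        J→A: A is gray → back edge
First back edge: J → A.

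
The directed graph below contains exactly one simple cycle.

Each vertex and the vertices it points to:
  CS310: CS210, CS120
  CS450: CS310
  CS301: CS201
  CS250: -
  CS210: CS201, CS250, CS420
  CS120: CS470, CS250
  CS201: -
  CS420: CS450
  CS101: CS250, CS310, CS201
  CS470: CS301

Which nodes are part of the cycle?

CS210, CS310, CS420, CS450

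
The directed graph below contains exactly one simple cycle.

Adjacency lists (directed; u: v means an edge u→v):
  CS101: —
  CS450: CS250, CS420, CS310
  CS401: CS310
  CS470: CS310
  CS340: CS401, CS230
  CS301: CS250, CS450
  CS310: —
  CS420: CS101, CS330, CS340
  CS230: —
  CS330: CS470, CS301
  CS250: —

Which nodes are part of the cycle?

DFS with gray/black marking from CS420:
CS420 gray
  CS101 gray
  CS101 black
  CS330 gray
    CS470 gray
      CS310 gray
      CS310 black
    CS470 black
    CS301 gray
      CS250 gray
      CS250 black
      CS450 gray
        CS450→CS250: CS250 black — skip
        CS450→CS420: CS420 is gray → back edge
Back edge closes the cycle CS420 → CS330 → CS301 → CS450 → CS420; its vertices are {CS301, CS330, CS420, CS450}.

CS301, CS330, CS420, CS450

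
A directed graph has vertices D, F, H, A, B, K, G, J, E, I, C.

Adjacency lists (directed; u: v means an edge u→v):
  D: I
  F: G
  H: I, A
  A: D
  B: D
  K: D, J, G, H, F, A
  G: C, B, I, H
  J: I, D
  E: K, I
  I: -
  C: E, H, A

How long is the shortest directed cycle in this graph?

For each vertex v, BFS finds the shortest path from v back to v.
The shortest such closed walk is K → G → C → E → K, length 4.

4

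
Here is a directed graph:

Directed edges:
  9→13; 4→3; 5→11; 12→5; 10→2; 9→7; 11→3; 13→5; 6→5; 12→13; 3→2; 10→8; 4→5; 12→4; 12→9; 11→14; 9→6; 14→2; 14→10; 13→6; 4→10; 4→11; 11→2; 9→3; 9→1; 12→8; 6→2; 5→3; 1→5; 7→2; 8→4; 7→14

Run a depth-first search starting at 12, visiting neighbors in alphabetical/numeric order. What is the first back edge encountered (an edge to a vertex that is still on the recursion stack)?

DFS from 12 (visiting neighbors in alphabetical/numeric order); mark gray on enter, black on exit:
12 gray
  4 gray
    3 gray
      2 gray
      2 black
    3 black
    5 gray
      5→3: 3 black — skip
      11 gray
        11→2: 2 black — skip
        11→3: 3 black — skip
        14 gray
          14→2: 2 black — skip
          10 gray
            10→2: 2 black — skip
            8 gray
              8→4: 4 is gray → back edge
First back edge: 8 → 4.

8→4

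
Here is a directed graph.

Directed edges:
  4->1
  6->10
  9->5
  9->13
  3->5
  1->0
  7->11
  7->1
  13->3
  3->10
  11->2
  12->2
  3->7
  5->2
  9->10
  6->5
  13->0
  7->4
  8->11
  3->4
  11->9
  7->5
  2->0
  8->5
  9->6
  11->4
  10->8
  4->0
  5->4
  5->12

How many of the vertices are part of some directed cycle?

A vertex is on a directed cycle iff it belongs to a strongly connected component of size ≥ 2 (or has a self-loop).
The vertices on cycles are {3, 6, 7, 8, 9, 10, 11, 13} — 8 in total.

8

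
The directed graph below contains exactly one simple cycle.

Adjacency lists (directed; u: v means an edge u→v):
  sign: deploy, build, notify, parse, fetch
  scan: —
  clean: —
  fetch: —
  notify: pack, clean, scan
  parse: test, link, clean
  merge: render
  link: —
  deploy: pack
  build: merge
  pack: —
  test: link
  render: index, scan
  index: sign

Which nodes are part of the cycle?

DFS with gray/black marking from index:
index gray
  sign gray
    deploy gray
      pack gray
      pack black
    deploy black
    build gray
      merge gray
        render gray
          render→index: index is gray → back edge
Back edge closes the cycle index → sign → build → merge → render → index; its vertices are {sign, build, index, merge, render}.

sign, build, index, merge, render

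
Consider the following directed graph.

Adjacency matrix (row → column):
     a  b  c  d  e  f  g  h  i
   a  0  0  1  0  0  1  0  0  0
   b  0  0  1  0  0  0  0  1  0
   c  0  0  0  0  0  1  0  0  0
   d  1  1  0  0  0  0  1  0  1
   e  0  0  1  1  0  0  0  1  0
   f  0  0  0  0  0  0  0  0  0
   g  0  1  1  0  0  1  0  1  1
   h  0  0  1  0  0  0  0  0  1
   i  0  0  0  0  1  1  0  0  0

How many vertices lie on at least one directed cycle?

6

A vertex is on a directed cycle iff it belongs to a strongly connected component of size ≥ 2 (or has a self-loop).
The vertices on cycles are {b, d, e, g, h, i} — 6 in total.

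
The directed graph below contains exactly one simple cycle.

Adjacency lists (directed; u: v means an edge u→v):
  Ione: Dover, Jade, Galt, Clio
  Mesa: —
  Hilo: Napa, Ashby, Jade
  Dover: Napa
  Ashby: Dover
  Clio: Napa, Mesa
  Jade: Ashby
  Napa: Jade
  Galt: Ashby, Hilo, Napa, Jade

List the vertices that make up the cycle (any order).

DFS with gray/black marking from Dover:
Dover gray
  Napa gray
    Jade gray
      Ashby gray
        Ashby→Dover: Dover is gray → back edge
Back edge closes the cycle Dover → Napa → Jade → Ashby → Dover; its vertices are {Jade, Napa, Ashby, Dover}.

Jade, Napa, Ashby, Dover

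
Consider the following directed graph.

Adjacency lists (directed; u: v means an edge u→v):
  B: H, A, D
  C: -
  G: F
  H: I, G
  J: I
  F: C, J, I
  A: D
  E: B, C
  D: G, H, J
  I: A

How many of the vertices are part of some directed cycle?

7

A vertex is on a directed cycle iff it belongs to a strongly connected component of size ≥ 2 (or has a self-loop).
The vertices on cycles are {A, D, F, G, H, I, J} — 7 in total.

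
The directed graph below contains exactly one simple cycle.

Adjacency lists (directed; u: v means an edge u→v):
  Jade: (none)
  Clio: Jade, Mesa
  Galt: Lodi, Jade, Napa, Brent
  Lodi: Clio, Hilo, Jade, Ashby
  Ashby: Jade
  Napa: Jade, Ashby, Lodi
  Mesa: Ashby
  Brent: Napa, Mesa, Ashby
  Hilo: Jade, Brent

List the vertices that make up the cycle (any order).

DFS with gray/black marking from Lodi:
Lodi gray
  Clio gray
    Jade gray
    Jade black
    Mesa gray
      Ashby gray
        Ashby→Jade: Jade black — skip
      Ashby black
    Mesa black
  Clio black
  Hilo gray
    Hilo→Jade: Jade black — skip
    Brent gray
      Napa gray
        Napa→Jade: Jade black — skip
        Napa→Ashby: Ashby black — skip
        Napa→Lodi: Lodi is gray → back edge
Back edge closes the cycle Lodi → Hilo → Brent → Napa → Lodi; its vertices are {Hilo, Lodi, Napa, Brent}.

Hilo, Lodi, Napa, Brent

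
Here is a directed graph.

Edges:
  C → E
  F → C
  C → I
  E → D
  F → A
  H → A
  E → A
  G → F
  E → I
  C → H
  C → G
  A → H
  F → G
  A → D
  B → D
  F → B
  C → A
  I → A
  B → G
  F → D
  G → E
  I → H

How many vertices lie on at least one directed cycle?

6

A vertex is on a directed cycle iff it belongs to a strongly connected component of size ≥ 2 (or has a self-loop).
The vertices on cycles are {A, B, C, F, G, H} — 6 in total.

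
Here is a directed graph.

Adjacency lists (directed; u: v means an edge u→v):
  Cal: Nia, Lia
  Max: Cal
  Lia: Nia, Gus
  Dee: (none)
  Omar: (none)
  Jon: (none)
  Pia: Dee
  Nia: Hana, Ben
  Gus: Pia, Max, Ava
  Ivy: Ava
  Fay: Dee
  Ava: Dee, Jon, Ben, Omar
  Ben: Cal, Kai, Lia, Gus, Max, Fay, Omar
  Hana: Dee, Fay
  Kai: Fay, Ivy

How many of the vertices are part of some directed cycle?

9

A vertex is on a directed cycle iff it belongs to a strongly connected component of size ≥ 2 (or has a self-loop).
The vertices on cycles are {Ava, Ben, Cal, Gus, Ivy, Kai, Lia, Max, Nia} — 9 in total.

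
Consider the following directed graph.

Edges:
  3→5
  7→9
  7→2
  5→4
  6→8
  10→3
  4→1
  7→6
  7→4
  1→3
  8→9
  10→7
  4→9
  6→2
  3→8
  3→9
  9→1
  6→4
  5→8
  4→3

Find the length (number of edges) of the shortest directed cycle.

For each vertex v, BFS finds the shortest path from v back to v.
The shortest such closed walk is 3 → 9 → 1 → 3, length 3.

3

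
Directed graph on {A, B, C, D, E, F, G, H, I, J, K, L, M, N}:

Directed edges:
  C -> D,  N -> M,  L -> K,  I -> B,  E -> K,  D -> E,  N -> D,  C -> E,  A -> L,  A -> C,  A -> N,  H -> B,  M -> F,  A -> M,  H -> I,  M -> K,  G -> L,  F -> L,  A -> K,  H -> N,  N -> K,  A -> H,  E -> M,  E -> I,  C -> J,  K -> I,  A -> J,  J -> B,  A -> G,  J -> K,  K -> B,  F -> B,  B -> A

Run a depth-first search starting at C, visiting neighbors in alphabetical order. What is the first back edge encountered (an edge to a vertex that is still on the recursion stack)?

DFS from C (visiting neighbors in alphabetical order); mark gray on enter, black on exit:
C gray
  D gray
    E gray
      I gray
        B gray
          A gray
            A→C: C is gray → back edge
First back edge: A → C.

A->C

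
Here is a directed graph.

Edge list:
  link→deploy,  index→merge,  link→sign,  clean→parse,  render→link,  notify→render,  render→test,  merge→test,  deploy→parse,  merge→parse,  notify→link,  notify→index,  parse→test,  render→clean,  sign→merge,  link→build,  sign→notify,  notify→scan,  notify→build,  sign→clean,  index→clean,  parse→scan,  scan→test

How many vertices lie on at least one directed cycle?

A vertex is on a directed cycle iff it belongs to a strongly connected component of size ≥ 2 (or has a self-loop).
The vertices on cycles are {link, sign, notify, render} — 4 in total.

4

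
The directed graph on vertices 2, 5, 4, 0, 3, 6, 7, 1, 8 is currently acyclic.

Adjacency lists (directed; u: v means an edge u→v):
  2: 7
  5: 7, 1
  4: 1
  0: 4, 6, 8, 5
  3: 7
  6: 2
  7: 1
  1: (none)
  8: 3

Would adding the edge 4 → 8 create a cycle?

Adding 4→8 creates a cycle iff 8 can already reach 4.
Explore from 8: no path reaches 4. The graph stays acyclic.

No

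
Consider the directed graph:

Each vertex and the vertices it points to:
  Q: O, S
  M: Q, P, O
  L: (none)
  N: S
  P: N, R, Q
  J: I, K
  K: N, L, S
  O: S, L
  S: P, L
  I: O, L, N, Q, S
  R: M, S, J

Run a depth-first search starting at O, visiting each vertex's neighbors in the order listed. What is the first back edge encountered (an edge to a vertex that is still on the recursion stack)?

DFS from O (visiting each vertex's neighbors in the order listed); mark gray on enter, black on exit:
O gray
  S gray
    P gray
      N gray
        N→S: S is gray → back edge
First back edge: N → S.

N→S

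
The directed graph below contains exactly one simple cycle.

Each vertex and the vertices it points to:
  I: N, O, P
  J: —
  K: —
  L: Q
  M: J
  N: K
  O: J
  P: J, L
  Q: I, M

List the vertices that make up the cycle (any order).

DFS with gray/black marking from I:
I gray
  N gray
    K gray
    K black
  N black
  O gray
    J gray
    J black
  O black
  P gray
    P→J: J black — skip
    L gray
      Q gray
        Q→I: I is gray → back edge
Back edge closes the cycle I → P → L → Q → I; its vertices are {I, L, P, Q}.

I, L, P, Q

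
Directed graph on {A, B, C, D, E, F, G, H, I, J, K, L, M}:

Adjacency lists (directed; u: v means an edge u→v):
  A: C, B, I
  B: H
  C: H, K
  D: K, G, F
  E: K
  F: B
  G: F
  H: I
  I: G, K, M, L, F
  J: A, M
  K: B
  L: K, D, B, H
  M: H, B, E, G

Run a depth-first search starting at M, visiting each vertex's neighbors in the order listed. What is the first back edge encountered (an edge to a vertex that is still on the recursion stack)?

B->H

DFS from M (visiting each vertex's neighbors in the order listed); mark gray on enter, black on exit:
M gray
  H gray
    I gray
      G gray
        F gray
          B gray
            B→H: H is gray → back edge
First back edge: B → H.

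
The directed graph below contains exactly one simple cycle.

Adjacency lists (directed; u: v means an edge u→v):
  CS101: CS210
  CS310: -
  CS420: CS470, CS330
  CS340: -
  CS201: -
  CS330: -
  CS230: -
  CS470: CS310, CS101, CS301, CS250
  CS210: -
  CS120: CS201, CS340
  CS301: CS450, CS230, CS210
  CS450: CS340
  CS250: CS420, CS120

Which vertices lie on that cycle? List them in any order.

CS250, CS420, CS470

DFS with gray/black marking from CS250:
CS250 gray
  CS420 gray
    CS470 gray
      CS310 gray
      CS310 black
      CS101 gray
        CS210 gray
        CS210 black
      CS101 black
      CS301 gray
        CS450 gray
          CS340 gray
          CS340 black
        CS450 black
        CS230 gray
        CS230 black
        CS301→CS210: CS210 black — skip
      CS301 black
      CS470→CS250: CS250 is gray → back edge
Back edge closes the cycle CS250 → CS420 → CS470 → CS250; its vertices are {CS250, CS420, CS470}.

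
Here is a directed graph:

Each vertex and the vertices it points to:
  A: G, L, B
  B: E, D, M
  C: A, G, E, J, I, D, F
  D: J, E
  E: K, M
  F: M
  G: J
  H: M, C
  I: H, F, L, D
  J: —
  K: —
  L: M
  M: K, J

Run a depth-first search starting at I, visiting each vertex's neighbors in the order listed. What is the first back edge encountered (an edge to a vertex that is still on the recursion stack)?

C→I

DFS from I (visiting each vertex's neighbors in the order listed); mark gray on enter, black on exit:
I gray
  H gray
    M gray
      K gray
      K black
      J gray
      J black
    M black
    C gray
      A gray
        G gray
          G→J: J black — skip
        G black
        L gray
          L→M: M black — skip
        L black
        B gray
          E gray
            E→K: K black — skip
            E→M: M black — skip
          E black
          D gray
            D→J: J black — skip
            D→E: E black — skip
          D black
          B→M: M black — skip
        B black
      A black
      C→G: G black — skip
      C→E: E black — skip
      C→J: J black — skip
      C→I: I is gray → back edge
First back edge: C → I.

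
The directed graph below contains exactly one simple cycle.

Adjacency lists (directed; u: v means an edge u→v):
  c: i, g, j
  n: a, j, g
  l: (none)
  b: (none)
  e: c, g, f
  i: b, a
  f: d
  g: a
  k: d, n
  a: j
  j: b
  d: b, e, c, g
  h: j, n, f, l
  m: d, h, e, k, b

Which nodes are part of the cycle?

d, e, f

DFS with gray/black marking from e:
e gray
  c gray
    i gray
      b gray
      b black
      a gray
        j gray
          j→b: b black — skip
        j black
      a black
    i black
    g gray
      g→a: a black — skip
    g black
    c→j: j black — skip
  c black
  e→g: g black — skip
  f gray
    d gray
      d→b: b black — skip
      d→e: e is gray → back edge
Back edge closes the cycle e → f → d → e; its vertices are {d, e, f}.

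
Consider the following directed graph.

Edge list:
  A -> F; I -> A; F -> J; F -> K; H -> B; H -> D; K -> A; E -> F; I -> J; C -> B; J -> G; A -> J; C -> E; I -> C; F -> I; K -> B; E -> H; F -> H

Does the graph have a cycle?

DFS with white/gray/black marking, starting from K:
K gray
  B gray
  B black
  A gray
    J gray
      G gray
      G black
    J black
    F gray
      F→K: K is gray → back edge
Back edge found, so a cycle exists: K → A → F → K.

Yes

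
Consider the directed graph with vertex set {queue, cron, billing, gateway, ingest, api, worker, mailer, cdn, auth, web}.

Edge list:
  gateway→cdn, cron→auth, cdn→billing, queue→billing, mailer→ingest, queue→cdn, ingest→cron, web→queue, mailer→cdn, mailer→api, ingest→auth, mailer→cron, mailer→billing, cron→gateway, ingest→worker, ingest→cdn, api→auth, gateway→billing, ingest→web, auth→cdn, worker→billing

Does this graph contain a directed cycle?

No

DFS with white/gray/black marking, starting from cdn:
cdn gray
  billing gray
  billing black
cdn black
queue gray
  queue→billing: billing black — skip
  queue→cdn: cdn black — skip
queue black
cron gray
  auth gray
    auth→cdn: cdn black — skip
  auth black
  gateway gray
    gateway→cdn: cdn black — skip
    gateway→billing: billing black — skip
  gateway black
cron black
ingest gray
  ingest→cron: cron black — skip
  web gray
    web→queue: queue black — skip
  web black
  worker gray
    worker→billing: billing black — skip
  worker black
  ingest→auth: auth black — skip
  ingest→cdn: cdn black — skip
ingest black
api gray
  api→auth: auth black — skip
api black
mailer gray
  mailer→cdn: cdn black — skip
  mailer→api: api black — skip
  mailer→cron: cron black — skip
  mailer→billing: billing black — skip
  mailer→ingest: ingest black — skip
mailer black
Every edge goes to a white or black vertex — no back edge, so the graph is acyclic.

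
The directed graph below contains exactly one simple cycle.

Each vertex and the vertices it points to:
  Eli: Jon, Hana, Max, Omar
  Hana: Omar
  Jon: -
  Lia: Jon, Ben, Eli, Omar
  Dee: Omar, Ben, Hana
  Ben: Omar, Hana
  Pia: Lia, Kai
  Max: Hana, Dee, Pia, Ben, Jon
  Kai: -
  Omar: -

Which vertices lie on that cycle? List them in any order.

Eli, Lia, Max, Pia

DFS with gray/black marking from Eli:
Eli gray
  Jon gray
  Jon black
  Hana gray
    Omar gray
    Omar black
  Hana black
  Max gray
    Max→Hana: Hana black — skip
    Dee gray
      Dee→Omar: Omar black — skip
      Ben gray
        Ben→Omar: Omar black — skip
        Ben→Hana: Hana black — skip
      Ben black
      Dee→Hana: Hana black — skip
    Dee black
    Pia gray
      Lia gray
        Lia→Jon: Jon black — skip
        Lia→Ben: Ben black — skip
        Lia→Eli: Eli is gray → back edge
Back edge closes the cycle Eli → Max → Pia → Lia → Eli; its vertices are {Eli, Lia, Max, Pia}.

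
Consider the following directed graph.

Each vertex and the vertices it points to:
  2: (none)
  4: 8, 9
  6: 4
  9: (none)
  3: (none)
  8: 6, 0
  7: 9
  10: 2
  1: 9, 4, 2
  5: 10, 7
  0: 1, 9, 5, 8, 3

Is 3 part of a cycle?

No

3 lies on a cycle iff there is a path from 3 back to itself.
Exploring from 3, it never reaches itself; equivalently, its strongly connected component is a singleton.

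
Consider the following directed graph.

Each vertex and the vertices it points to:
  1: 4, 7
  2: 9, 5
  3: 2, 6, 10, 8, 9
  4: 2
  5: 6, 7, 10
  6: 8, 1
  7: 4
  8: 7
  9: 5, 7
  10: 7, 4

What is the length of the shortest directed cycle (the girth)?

4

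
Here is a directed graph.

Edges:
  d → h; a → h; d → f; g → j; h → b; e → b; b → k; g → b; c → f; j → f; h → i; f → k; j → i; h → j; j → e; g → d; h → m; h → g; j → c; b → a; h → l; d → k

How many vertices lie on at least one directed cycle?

7

A vertex is on a directed cycle iff it belongs to a strongly connected component of size ≥ 2 (or has a self-loop).
The vertices on cycles are {a, b, d, e, g, h, j} — 7 in total.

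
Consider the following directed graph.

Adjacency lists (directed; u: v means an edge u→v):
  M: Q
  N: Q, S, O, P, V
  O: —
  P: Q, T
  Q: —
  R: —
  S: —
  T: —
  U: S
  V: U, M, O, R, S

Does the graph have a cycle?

No

DFS with white/gray/black marking, starting from T:
T gray
T black
M gray
  Q gray
  Q black
M black
N gray
  N→Q: Q black — skip
  S gray
  S black
  O gray
  O black
  P gray
    P→Q: Q black — skip
    P→T: T black — skip
  P black
  V gray
    U gray
      U→S: S black — skip
    U black
    V→M: M black — skip
    V→O: O black — skip
    R gray
    R black
    V→S: S black — skip
  V black
N black
Every edge goes to a white or black vertex — no back edge, so the graph is acyclic.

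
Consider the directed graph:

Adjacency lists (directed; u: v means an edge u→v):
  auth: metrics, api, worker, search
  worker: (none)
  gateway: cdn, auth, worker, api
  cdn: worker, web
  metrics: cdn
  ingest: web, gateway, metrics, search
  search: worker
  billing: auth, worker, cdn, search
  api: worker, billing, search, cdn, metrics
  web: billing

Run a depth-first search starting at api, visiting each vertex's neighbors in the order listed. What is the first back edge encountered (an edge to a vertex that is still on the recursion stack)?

web→billing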